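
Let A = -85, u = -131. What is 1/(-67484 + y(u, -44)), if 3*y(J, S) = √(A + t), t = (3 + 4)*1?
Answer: -101226/6831135397 - I*√78/13662270794 ≈ -1.4818e-5 - 6.4643e-10*I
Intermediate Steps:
t = 7 (t = 7*1 = 7)
y(J, S) = I*√78/3 (y(J, S) = √(-85 + 7)/3 = √(-78)/3 = (I*√78)/3 = I*√78/3)
1/(-67484 + y(u, -44)) = 1/(-67484 + I*√78/3)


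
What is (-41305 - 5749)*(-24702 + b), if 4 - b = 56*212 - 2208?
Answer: 1616869548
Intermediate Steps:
b = -9660 (b = 4 - (56*212 - 2208) = 4 - (11872 - 2208) = 4 - 1*9664 = 4 - 9664 = -9660)
(-41305 - 5749)*(-24702 + b) = (-41305 - 5749)*(-24702 - 9660) = -47054*(-34362) = 1616869548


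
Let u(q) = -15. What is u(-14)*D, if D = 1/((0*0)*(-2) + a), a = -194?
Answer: 15/194 ≈ 0.077320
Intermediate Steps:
D = -1/194 (D = 1/((0*0)*(-2) - 194) = 1/(0*(-2) - 194) = 1/(0 - 194) = 1/(-194) = -1/194 ≈ -0.0051546)
u(-14)*D = -15*(-1/194) = 15/194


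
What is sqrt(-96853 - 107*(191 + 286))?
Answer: 2*I*sqrt(36973) ≈ 384.57*I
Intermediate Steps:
sqrt(-96853 - 107*(191 + 286)) = sqrt(-96853 - 107*477) = sqrt(-96853 - 51039) = sqrt(-147892) = 2*I*sqrt(36973)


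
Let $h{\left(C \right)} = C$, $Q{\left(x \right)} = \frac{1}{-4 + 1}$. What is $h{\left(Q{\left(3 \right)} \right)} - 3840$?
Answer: $- \frac{11521}{3} \approx -3840.3$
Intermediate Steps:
$Q{\left(x \right)} = - \frac{1}{3}$ ($Q{\left(x \right)} = \frac{1}{-3} = - \frac{1}{3}$)
$h{\left(Q{\left(3 \right)} \right)} - 3840 = - \frac{1}{3} - 3840 = - \frac{11521}{3}$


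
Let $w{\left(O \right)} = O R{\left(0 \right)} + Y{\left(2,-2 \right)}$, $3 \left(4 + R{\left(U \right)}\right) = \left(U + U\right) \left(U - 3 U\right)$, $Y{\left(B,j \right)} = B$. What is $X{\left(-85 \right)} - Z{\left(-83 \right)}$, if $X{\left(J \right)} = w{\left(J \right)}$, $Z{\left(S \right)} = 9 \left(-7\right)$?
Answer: $405$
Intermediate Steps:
$R{\left(U \right)} = -4 - \frac{4 U^{2}}{3}$ ($R{\left(U \right)} = -4 + \frac{\left(U + U\right) \left(U - 3 U\right)}{3} = -4 + \frac{2 U \left(- 2 U\right)}{3} = -4 + \frac{\left(-4\right) U^{2}}{3} = -4 - \frac{4 U^{2}}{3}$)
$w{\left(O \right)} = 2 - 4 O$ ($w{\left(O \right)} = O \left(-4 - \frac{4 \cdot 0^{2}}{3}\right) + 2 = O \left(-4 - 0\right) + 2 = O \left(-4 + 0\right) + 2 = O \left(-4\right) + 2 = - 4 O + 2 = 2 - 4 O$)
$Z{\left(S \right)} = -63$
$X{\left(J \right)} = 2 - 4 J$
$X{\left(-85 \right)} - Z{\left(-83 \right)} = \left(2 - -340\right) - -63 = \left(2 + 340\right) + 63 = 342 + 63 = 405$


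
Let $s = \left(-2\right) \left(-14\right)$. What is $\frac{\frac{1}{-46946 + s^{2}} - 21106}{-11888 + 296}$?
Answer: $\frac{974295173}{535109904} \approx 1.8207$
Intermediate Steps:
$s = 28$
$\frac{\frac{1}{-46946 + s^{2}} - 21106}{-11888 + 296} = \frac{\frac{1}{-46946 + 28^{2}} - 21106}{-11888 + 296} = \frac{\frac{1}{-46946 + 784} - 21106}{-11592} = \left(\frac{1}{-46162} - 21106\right) \left(- \frac{1}{11592}\right) = \left(- \frac{1}{46162} - 21106\right) \left(- \frac{1}{11592}\right) = \left(- \frac{974295173}{46162}\right) \left(- \frac{1}{11592}\right) = \frac{974295173}{535109904}$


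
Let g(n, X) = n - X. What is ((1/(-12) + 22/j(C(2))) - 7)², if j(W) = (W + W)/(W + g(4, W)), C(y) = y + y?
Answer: 2209/144 ≈ 15.340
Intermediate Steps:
C(y) = 2*y
j(W) = W/2 (j(W) = (W + W)/(W + (4 - W)) = (2*W)/4 = (2*W)*(¼) = W/2)
((1/(-12) + 22/j(C(2))) - 7)² = ((1/(-12) + 22/(((2*2)/2))) - 7)² = ((1*(-1/12) + 22/(((½)*4))) - 7)² = ((-1/12 + 22/2) - 7)² = ((-1/12 + 22*(½)) - 7)² = ((-1/12 + 11) - 7)² = (131/12 - 7)² = (47/12)² = 2209/144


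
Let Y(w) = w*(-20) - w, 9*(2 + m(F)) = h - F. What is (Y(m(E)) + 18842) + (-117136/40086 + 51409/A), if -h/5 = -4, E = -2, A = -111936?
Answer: 14081375852311/747844416 ≈ 18829.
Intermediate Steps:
h = 20 (h = -5*(-4) = 20)
m(F) = 2/9 - F/9 (m(F) = -2 + (20 - F)/9 = -2 + (20/9 - F/9) = 2/9 - F/9)
Y(w) = -21*w (Y(w) = -20*w - w = -21*w)
(Y(m(E)) + 18842) + (-117136/40086 + 51409/A) = (-21*(2/9 - 1/9*(-2)) + 18842) + (-117136/40086 + 51409/(-111936)) = (-21*(2/9 + 2/9) + 18842) + (-117136*1/40086 + 51409*(-1/111936)) = (-21*4/9 + 18842) + (-58568/20043 - 51409/111936) = (-28/3 + 18842) - 2528752745/747844416 = 56498/3 - 2528752745/747844416 = 14081375852311/747844416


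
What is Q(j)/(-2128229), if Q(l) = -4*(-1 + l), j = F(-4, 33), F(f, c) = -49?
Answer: -200/2128229 ≈ -9.3975e-5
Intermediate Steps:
j = -49
Q(l) = 4 - 4*l
Q(j)/(-2128229) = (4 - 4*(-49))/(-2128229) = (4 + 196)*(-1/2128229) = 200*(-1/2128229) = -200/2128229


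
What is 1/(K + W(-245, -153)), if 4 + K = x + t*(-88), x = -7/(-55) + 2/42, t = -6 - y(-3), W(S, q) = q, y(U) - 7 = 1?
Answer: 1155/1241827 ≈ 0.00093008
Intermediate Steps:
y(U) = 8 (y(U) = 7 + 1 = 8)
t = -14 (t = -6 - 1*8 = -6 - 8 = -14)
x = 202/1155 (x = -7*(-1/55) + 2*(1/42) = 7/55 + 1/21 = 202/1155 ≈ 0.17489)
K = 1418542/1155 (K = -4 + (202/1155 - 14*(-88)) = -4 + (202/1155 + 1232) = -4 + 1423162/1155 = 1418542/1155 ≈ 1228.2)
1/(K + W(-245, -153)) = 1/(1418542/1155 - 153) = 1/(1241827/1155) = 1155/1241827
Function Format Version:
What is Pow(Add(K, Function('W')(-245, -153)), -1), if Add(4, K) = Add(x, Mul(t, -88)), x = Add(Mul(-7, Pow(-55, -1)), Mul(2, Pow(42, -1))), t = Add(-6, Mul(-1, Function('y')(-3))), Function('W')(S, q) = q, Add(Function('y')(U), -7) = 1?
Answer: Rational(1155, 1241827) ≈ 0.00093008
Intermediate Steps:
Function('y')(U) = 8 (Function('y')(U) = Add(7, 1) = 8)
t = -14 (t = Add(-6, Mul(-1, 8)) = Add(-6, -8) = -14)
x = Rational(202, 1155) (x = Add(Mul(-7, Rational(-1, 55)), Mul(2, Rational(1, 42))) = Add(Rational(7, 55), Rational(1, 21)) = Rational(202, 1155) ≈ 0.17489)
K = Rational(1418542, 1155) (K = Add(-4, Add(Rational(202, 1155), Mul(-14, -88))) = Add(-4, Add(Rational(202, 1155), 1232)) = Add(-4, Rational(1423162, 1155)) = Rational(1418542, 1155) ≈ 1228.2)
Pow(Add(K, Function('W')(-245, -153)), -1) = Pow(Add(Rational(1418542, 1155), -153), -1) = Pow(Rational(1241827, 1155), -1) = Rational(1155, 1241827)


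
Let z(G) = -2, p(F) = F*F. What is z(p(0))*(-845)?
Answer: 1690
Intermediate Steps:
p(F) = F**2
z(p(0))*(-845) = -2*(-845) = 1690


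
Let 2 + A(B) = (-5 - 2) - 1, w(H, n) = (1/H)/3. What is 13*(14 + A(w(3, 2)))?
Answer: 52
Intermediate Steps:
w(H, n) = 1/(3*H) (w(H, n) = (1/3)/H = 1/(3*H))
A(B) = -10 (A(B) = -2 + ((-5 - 2) - 1) = -2 + (-7 - 1) = -2 - 8 = -10)
13*(14 + A(w(3, 2))) = 13*(14 - 10) = 13*4 = 52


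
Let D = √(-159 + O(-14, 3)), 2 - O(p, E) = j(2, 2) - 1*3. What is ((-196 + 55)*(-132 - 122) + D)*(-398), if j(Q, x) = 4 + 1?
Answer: -14253972 - 398*I*√159 ≈ -1.4254e+7 - 5018.6*I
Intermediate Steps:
j(Q, x) = 5
O(p, E) = 0 (O(p, E) = 2 - (5 - 1*3) = 2 - (5 - 3) = 2 - 1*2 = 2 - 2 = 0)
D = I*√159 (D = √(-159 + 0) = √(-159) = I*√159 ≈ 12.61*I)
((-196 + 55)*(-132 - 122) + D)*(-398) = ((-196 + 55)*(-132 - 122) + I*√159)*(-398) = (-141*(-254) + I*√159)*(-398) = (35814 + I*√159)*(-398) = -14253972 - 398*I*√159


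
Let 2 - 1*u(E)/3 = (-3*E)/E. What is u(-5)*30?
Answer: 450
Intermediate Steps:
u(E) = 15 (u(E) = 6 - 3*(-3*E)/E = 6 - 3*(-3) = 6 + 9 = 15)
u(-5)*30 = 15*30 = 450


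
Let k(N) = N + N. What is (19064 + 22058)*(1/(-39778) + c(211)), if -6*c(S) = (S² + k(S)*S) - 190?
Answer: -54541251791600/59667 ≈ -9.1409e+8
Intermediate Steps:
k(N) = 2*N
c(S) = 95/3 - S²/2 (c(S) = -((S² + (2*S)*S) - 190)/6 = -((S² + 2*S²) - 190)/6 = -(3*S² - 190)/6 = -(-190 + 3*S²)/6 = 95/3 - S²/2)
(19064 + 22058)*(1/(-39778) + c(211)) = (19064 + 22058)*(1/(-39778) + (95/3 - ½*211²)) = 41122*(-1/39778 + (95/3 - ½*44521)) = 41122*(-1/39778 + (95/3 - 44521/2)) = 41122*(-1/39778 - 133373/6) = 41122*(-1326327800/59667) = -54541251791600/59667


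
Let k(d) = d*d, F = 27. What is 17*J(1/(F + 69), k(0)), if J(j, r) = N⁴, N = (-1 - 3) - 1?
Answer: 10625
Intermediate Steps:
N = -5 (N = -4 - 1 = -5)
k(d) = d²
J(j, r) = 625 (J(j, r) = (-5)⁴ = 625)
17*J(1/(F + 69), k(0)) = 17*625 = 10625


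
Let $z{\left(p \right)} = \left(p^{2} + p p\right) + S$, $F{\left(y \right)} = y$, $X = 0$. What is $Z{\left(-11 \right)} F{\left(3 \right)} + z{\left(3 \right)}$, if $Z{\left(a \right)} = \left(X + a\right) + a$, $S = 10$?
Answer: $-38$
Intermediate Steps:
$Z{\left(a \right)} = 2 a$ ($Z{\left(a \right)} = \left(0 + a\right) + a = a + a = 2 a$)
$z{\left(p \right)} = 10 + 2 p^{2}$ ($z{\left(p \right)} = \left(p^{2} + p p\right) + 10 = \left(p^{2} + p^{2}\right) + 10 = 2 p^{2} + 10 = 10 + 2 p^{2}$)
$Z{\left(-11 \right)} F{\left(3 \right)} + z{\left(3 \right)} = 2 \left(-11\right) 3 + \left(10 + 2 \cdot 3^{2}\right) = \left(-22\right) 3 + \left(10 + 2 \cdot 9\right) = -66 + \left(10 + 18\right) = -66 + 28 = -38$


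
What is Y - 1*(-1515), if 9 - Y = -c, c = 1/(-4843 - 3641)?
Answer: 12929615/8484 ≈ 1524.0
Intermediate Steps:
c = -1/8484 (c = 1/(-8484) = -1/8484 ≈ -0.00011787)
Y = 76355/8484 (Y = 9 - (-1)*(-1)/8484 = 9 - 1*1/8484 = 9 - 1/8484 = 76355/8484 ≈ 8.9999)
Y - 1*(-1515) = 76355/8484 - 1*(-1515) = 76355/8484 + 1515 = 12929615/8484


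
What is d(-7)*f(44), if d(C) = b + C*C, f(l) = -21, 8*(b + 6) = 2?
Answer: -3633/4 ≈ -908.25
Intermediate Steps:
b = -23/4 (b = -6 + (1/8)*2 = -6 + 1/4 = -23/4 ≈ -5.7500)
d(C) = -23/4 + C**2 (d(C) = -23/4 + C*C = -23/4 + C**2)
d(-7)*f(44) = (-23/4 + (-7)**2)*(-21) = (-23/4 + 49)*(-21) = (173/4)*(-21) = -3633/4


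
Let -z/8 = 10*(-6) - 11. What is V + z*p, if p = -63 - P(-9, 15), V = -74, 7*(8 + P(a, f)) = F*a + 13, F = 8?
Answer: -185686/7 ≈ -26527.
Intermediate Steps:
P(a, f) = -43/7 + 8*a/7 (P(a, f) = -8 + (8*a + 13)/7 = -8 + (13 + 8*a)/7 = -8 + (13/7 + 8*a/7) = -43/7 + 8*a/7)
z = 568 (z = -8*(10*(-6) - 11) = -8*(-60 - 11) = -8*(-71) = 568)
p = -326/7 (p = -63 - (-43/7 + (8/7)*(-9)) = -63 - (-43/7 - 72/7) = -63 - 1*(-115/7) = -63 + 115/7 = -326/7 ≈ -46.571)
V + z*p = -74 + 568*(-326/7) = -74 - 185168/7 = -185686/7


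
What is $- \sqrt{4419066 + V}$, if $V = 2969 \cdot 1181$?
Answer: $- \sqrt{7925455} \approx -2815.2$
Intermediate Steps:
$V = 3506389$
$- \sqrt{4419066 + V} = - \sqrt{4419066 + 3506389} = - \sqrt{7925455}$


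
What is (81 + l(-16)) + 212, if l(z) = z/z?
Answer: 294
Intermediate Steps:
l(z) = 1
(81 + l(-16)) + 212 = (81 + 1) + 212 = 82 + 212 = 294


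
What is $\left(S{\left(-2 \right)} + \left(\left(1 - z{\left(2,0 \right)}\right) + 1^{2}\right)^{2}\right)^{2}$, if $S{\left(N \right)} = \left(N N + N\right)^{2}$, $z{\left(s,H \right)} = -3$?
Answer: $841$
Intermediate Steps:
$S{\left(N \right)} = \left(N + N^{2}\right)^{2}$ ($S{\left(N \right)} = \left(N^{2} + N\right)^{2} = \left(N + N^{2}\right)^{2}$)
$\left(S{\left(-2 \right)} + \left(\left(1 - z{\left(2,0 \right)}\right) + 1^{2}\right)^{2}\right)^{2} = \left(\left(-2\right)^{2} \left(1 - 2\right)^{2} + \left(\left(1 - -3\right) + 1^{2}\right)^{2}\right)^{2} = \left(4 \left(-1\right)^{2} + \left(\left(1 + 3\right) + 1\right)^{2}\right)^{2} = \left(4 \cdot 1 + \left(4 + 1\right)^{2}\right)^{2} = \left(4 + 5^{2}\right)^{2} = \left(4 + 25\right)^{2} = 29^{2} = 841$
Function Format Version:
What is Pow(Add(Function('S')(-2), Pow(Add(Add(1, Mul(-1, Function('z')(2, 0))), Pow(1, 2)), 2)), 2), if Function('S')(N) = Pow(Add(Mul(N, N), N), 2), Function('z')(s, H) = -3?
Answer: 841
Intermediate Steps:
Function('S')(N) = Pow(Add(N, Pow(N, 2)), 2) (Function('S')(N) = Pow(Add(Pow(N, 2), N), 2) = Pow(Add(N, Pow(N, 2)), 2))
Pow(Add(Function('S')(-2), Pow(Add(Add(1, Mul(-1, Function('z')(2, 0))), Pow(1, 2)), 2)), 2) = Pow(Add(Mul(Pow(-2, 2), Pow(Add(1, -2), 2)), Pow(Add(Add(1, Mul(-1, -3)), Pow(1, 2)), 2)), 2) = Pow(Add(Mul(4, Pow(-1, 2)), Pow(Add(Add(1, 3), 1), 2)), 2) = Pow(Add(Mul(4, 1), Pow(Add(4, 1), 2)), 2) = Pow(Add(4, Pow(5, 2)), 2) = Pow(Add(4, 25), 2) = Pow(29, 2) = 841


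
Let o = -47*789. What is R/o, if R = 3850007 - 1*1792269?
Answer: -2057738/37083 ≈ -55.490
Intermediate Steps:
R = 2057738 (R = 3850007 - 1792269 = 2057738)
o = -37083
R/o = 2057738/(-37083) = 2057738*(-1/37083) = -2057738/37083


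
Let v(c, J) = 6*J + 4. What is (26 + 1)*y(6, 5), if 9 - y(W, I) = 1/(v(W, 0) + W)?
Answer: 2403/10 ≈ 240.30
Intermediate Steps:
v(c, J) = 4 + 6*J
y(W, I) = 9 - 1/(4 + W) (y(W, I) = 9 - 1/((4 + 6*0) + W) = 9 - 1/((4 + 0) + W) = 9 - 1/(4 + W))
(26 + 1)*y(6, 5) = (26 + 1)*((35 + 9*6)/(4 + 6)) = 27*((35 + 54)/10) = 27*((⅒)*89) = 27*(89/10) = 2403/10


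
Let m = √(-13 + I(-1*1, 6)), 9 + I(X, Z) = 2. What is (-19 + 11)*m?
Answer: -16*I*√5 ≈ -35.777*I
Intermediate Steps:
I(X, Z) = -7 (I(X, Z) = -9 + 2 = -7)
m = 2*I*√5 (m = √(-13 - 7) = √(-20) = 2*I*√5 ≈ 4.4721*I)
(-19 + 11)*m = (-19 + 11)*(2*I*√5) = -16*I*√5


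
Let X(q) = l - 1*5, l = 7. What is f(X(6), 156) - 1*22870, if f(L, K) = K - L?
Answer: -22716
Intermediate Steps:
X(q) = 2 (X(q) = 7 - 1*5 = 7 - 5 = 2)
f(X(6), 156) - 1*22870 = (156 - 1*2) - 1*22870 = (156 - 2) - 22870 = 154 - 22870 = -22716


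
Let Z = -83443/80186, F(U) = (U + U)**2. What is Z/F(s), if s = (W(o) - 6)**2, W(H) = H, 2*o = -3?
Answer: -166886/2029708125 ≈ -8.2222e-5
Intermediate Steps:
o = -3/2 (o = (1/2)*(-3) = -3/2 ≈ -1.5000)
s = 225/4 (s = (-3/2 - 6)**2 = (-15/2)**2 = 225/4 ≈ 56.250)
F(U) = 4*U**2 (F(U) = (2*U)**2 = 4*U**2)
Z = -83443/80186 (Z = -83443*1/80186 = -83443/80186 ≈ -1.0406)
Z/F(s) = -83443/(80186*(4*(225/4)**2)) = -83443/(80186*(4*(50625/16))) = -83443/(80186*50625/4) = -83443/80186*4/50625 = -166886/2029708125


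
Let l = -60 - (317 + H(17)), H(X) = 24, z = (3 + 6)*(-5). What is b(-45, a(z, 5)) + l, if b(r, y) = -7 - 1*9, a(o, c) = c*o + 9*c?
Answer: -417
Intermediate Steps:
z = -45 (z = 9*(-5) = -45)
a(o, c) = 9*c + c*o
b(r, y) = -16 (b(r, y) = -7 - 9 = -16)
l = -401 (l = -60 - (317 + 24) = -60 - 1*341 = -60 - 341 = -401)
b(-45, a(z, 5)) + l = -16 - 401 = -417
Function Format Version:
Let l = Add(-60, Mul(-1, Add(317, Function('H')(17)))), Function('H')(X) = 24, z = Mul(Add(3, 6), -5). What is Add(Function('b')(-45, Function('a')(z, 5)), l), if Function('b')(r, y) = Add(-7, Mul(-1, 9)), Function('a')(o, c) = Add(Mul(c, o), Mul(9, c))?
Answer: -417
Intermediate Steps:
z = -45 (z = Mul(9, -5) = -45)
Function('a')(o, c) = Add(Mul(9, c), Mul(c, o))
Function('b')(r, y) = -16 (Function('b')(r, y) = Add(-7, -9) = -16)
l = -401 (l = Add(-60, Mul(-1, Add(317, 24))) = Add(-60, Mul(-1, 341)) = Add(-60, -341) = -401)
Add(Function('b')(-45, Function('a')(z, 5)), l) = Add(-16, -401) = -417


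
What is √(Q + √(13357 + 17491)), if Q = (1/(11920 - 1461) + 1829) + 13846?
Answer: √(1714698935134 + 875125448*√482)/10459 ≈ 125.90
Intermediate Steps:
Q = 163944826/10459 (Q = (1/10459 + 1829) + 13846 = 19129512/10459 + 13846 = 163944826/10459 ≈ 15675.)
√(Q + √(13357 + 17491)) = √(163944826/10459 + √(13357 + 17491)) = √(163944826/10459 + √30848) = √(163944826/10459 + 8*√482)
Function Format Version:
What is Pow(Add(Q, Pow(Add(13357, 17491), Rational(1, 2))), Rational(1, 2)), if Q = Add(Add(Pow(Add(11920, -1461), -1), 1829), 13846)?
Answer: Mul(Rational(1, 10459), Pow(Add(1714698935134, Mul(875125448, Pow(482, Rational(1, 2)))), Rational(1, 2))) ≈ 125.90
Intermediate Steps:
Q = Rational(163944826, 10459) (Q = Add(Add(Pow(10459, -1), 1829), 13846) = Add(Add(Rational(1, 10459), 1829), 13846) = Add(Rational(19129512, 10459), 13846) = Rational(163944826, 10459) ≈ 15675.)
Pow(Add(Q, Pow(Add(13357, 17491), Rational(1, 2))), Rational(1, 2)) = Pow(Add(Rational(163944826, 10459), Pow(Add(13357, 17491), Rational(1, 2))), Rational(1, 2)) = Pow(Add(Rational(163944826, 10459), Pow(30848, Rational(1, 2))), Rational(1, 2)) = Pow(Add(Rational(163944826, 10459), Mul(8, Pow(482, Rational(1, 2)))), Rational(1, 2))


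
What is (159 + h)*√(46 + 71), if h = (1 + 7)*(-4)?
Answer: 381*√13 ≈ 1373.7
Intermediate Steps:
h = -32 (h = 8*(-4) = -32)
(159 + h)*√(46 + 71) = (159 - 32)*√(46 + 71) = 127*√117 = 127*(3*√13) = 381*√13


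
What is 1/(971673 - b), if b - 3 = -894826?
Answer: 1/1866496 ≈ 5.3576e-7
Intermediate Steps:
b = -894823 (b = 3 - 894826 = -894823)
1/(971673 - b) = 1/(971673 - 1*(-894823)) = 1/(971673 + 894823) = 1/1866496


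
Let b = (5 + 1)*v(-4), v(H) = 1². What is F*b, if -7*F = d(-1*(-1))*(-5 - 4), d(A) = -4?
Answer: -216/7 ≈ -30.857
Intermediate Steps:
v(H) = 1
F = -36/7 (F = -(-4)*(-5 - 4)/7 = -(-4)*(-9)/7 = -⅐*36 = -36/7 ≈ -5.1429)
b = 6 (b = (5 + 1)*1 = 6*1 = 6)
F*b = -36/7*6 = -216/7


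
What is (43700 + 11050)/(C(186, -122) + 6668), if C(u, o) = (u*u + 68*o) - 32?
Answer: 27375/16468 ≈ 1.6623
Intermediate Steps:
C(u, o) = -32 + u² + 68*o (C(u, o) = (u² + 68*o) - 32 = -32 + u² + 68*o)
(43700 + 11050)/(C(186, -122) + 6668) = (43700 + 11050)/((-32 + 186² + 68*(-122)) + 6668) = 54750/((-32 + 34596 - 8296) + 6668) = 54750/(26268 + 6668) = 54750/32936 = 54750*(1/32936) = 27375/16468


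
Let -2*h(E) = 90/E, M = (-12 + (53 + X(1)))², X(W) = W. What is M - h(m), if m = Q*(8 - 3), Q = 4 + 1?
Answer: 8829/5 ≈ 1765.8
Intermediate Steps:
Q = 5
m = 25 (m = 5*(8 - 3) = 5*5 = 25)
M = 1764 (M = (-12 + (53 + 1))² = (-12 + 54)² = 42² = 1764)
h(E) = -45/E
M - h(m) = 1764 - (-45)/25 = 1764 - 1*(-9/5) = 1764 + 9/5 = 8829/5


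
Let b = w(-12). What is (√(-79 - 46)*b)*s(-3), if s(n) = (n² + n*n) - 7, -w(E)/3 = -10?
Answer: 1650*I*√5 ≈ 3689.5*I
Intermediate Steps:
w(E) = 30 (w(E) = -3*(-10) = 30)
s(n) = -7 + 2*n² (s(n) = (n² + n²) - 7 = 2*n² - 7 = -7 + 2*n²)
b = 30
(√(-79 - 46)*b)*s(-3) = (√(-79 - 46)*30)*(-7 + 2*(-3)²) = (√(-125)*30)*(-7 + 2*9) = ((5*I*√5)*30)*(-7 + 18) = (150*I*√5)*11 = 1650*I*√5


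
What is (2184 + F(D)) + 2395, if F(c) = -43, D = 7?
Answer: 4536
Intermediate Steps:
(2184 + F(D)) + 2395 = (2184 - 43) + 2395 = 2141 + 2395 = 4536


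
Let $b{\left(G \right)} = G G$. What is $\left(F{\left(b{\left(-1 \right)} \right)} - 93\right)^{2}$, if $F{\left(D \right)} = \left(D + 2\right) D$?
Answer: $8100$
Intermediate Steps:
$b{\left(G \right)} = G^{2}$
$F{\left(D \right)} = D \left(2 + D\right)$ ($F{\left(D \right)} = \left(2 + D\right) D = D \left(2 + D\right)$)
$\left(F{\left(b{\left(-1 \right)} \right)} - 93\right)^{2} = \left(\left(-1\right)^{2} \left(2 + \left(-1\right)^{2}\right) - 93\right)^{2} = \left(1 \left(2 + 1\right) - 93\right)^{2} = \left(1 \cdot 3 - 93\right)^{2} = \left(3 - 93\right)^{2} = \left(-90\right)^{2} = 8100$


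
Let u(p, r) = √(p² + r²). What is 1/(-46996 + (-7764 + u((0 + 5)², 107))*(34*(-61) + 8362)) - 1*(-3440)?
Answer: 2053257767802701323/596877258085732 - 393*√12074/149219314521433 ≈ 3440.0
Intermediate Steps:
1/(-46996 + (-7764 + u((0 + 5)², 107))*(34*(-61) + 8362)) - 1*(-3440) = 1/(-46996 + (-7764 + √(((0 + 5)²)² + 107²))*(34*(-61) + 8362)) - 1*(-3440) = 1/(-46996 + (-7764 + √((5²)² + 11449))*(-2074 + 8362)) + 3440 = 1/(-46996 + (-7764 + √(25² + 11449))*6288) + 3440 = 1/(-46996 + (-7764 + √(625 + 11449))*6288) + 3440 = 1/(-46996 + (-7764 + √12074)*6288) + 3440 = 1/(-46996 + (-48820032 + 6288*√12074)) + 3440 = 1/(-48867028 + 6288*√12074) + 3440 = 3440 + 1/(-48867028 + 6288*√12074)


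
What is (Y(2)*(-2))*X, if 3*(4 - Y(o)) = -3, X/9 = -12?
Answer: 1080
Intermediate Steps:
X = -108 (X = 9*(-12) = -108)
Y(o) = 5 (Y(o) = 4 - ⅓*(-3) = 4 + 1 = 5)
(Y(2)*(-2))*X = (5*(-2))*(-108) = -10*(-108) = 1080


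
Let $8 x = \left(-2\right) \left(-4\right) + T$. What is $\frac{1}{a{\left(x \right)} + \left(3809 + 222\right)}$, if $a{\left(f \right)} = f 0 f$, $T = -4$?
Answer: $\frac{1}{4031} \approx 0.00024808$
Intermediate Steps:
$x = \frac{1}{2}$ ($x = \frac{\left(-2\right) \left(-4\right) - 4}{8} = \frac{8 - 4}{8} = \frac{1}{8} \cdot 4 = \frac{1}{2} \approx 0.5$)
$a{\left(f \right)} = 0$ ($a{\left(f \right)} = 0 f = 0$)
$\frac{1}{a{\left(x \right)} + \left(3809 + 222\right)} = \frac{1}{0 + \left(3809 + 222\right)} = \frac{1}{0 + 4031} = \frac{1}{4031}$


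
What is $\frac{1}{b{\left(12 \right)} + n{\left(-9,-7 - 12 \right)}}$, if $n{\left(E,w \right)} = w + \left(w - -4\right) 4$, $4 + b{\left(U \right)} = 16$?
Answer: $- \frac{1}{67} \approx -0.014925$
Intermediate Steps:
$b{\left(U \right)} = 12$ ($b{\left(U \right)} = -4 + 16 = 12$)
$n{\left(E,w \right)} = 16 + 5 w$ ($n{\left(E,w \right)} = w + \left(w + 4\right) 4 = w + \left(4 + w\right) 4 = w + \left(16 + 4 w\right) = 16 + 5 w$)
$\frac{1}{b{\left(12 \right)} + n{\left(-9,-7 - 12 \right)}} = \frac{1}{12 + \left(16 + 5 \left(-7 - 12\right)\right)} = \frac{1}{12 + \left(16 + 5 \left(-19\right)\right)} = \frac{1}{12 + \left(16 - 95\right)} = \frac{1}{12 - 79} = \frac{1}{-67} = - \frac{1}{67}$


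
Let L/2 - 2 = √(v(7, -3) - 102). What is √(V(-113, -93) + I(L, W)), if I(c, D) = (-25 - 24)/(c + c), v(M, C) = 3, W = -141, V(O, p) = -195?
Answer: √((-1609 - 2340*I*√11)/(2 + 3*I*√11))/2 ≈ 0.042345 + 13.973*I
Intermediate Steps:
L = 4 + 6*I*√11 (L = 4 + 2*√(3 - 102) = 4 + 2*√(-99) = 4 + 2*(3*I*√11) = 4 + 6*I*√11 ≈ 4.0 + 19.9*I)
I(c, D) = -49/(2*c) (I(c, D) = -49*1/(2*c) = -49/(2*c))
√(V(-113, -93) + I(L, W)) = √(-195 - 49/(2*(4 + 6*I*√11)))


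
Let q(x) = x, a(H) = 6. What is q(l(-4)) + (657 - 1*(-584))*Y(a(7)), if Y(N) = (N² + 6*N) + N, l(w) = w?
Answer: 96794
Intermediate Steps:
Y(N) = N² + 7*N
q(l(-4)) + (657 - 1*(-584))*Y(a(7)) = -4 + (657 - 1*(-584))*(6*(7 + 6)) = -4 + (657 + 584)*(6*13) = -4 + 1241*78 = -4 + 96798 = 96794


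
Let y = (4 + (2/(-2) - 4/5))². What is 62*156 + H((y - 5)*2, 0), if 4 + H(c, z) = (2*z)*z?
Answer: 9668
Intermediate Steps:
y = 121/25 (y = (4 + (2*(-½) - 4*⅕))² = (4 + (-1 - ⅘))² = (4 - 9/5)² = (11/5)² = 121/25 ≈ 4.8400)
H(c, z) = -4 + 2*z² (H(c, z) = -4 + (2*z)*z = -4 + 2*z²)
62*156 + H((y - 5)*2, 0) = 62*156 + (-4 + 2*0²) = 9672 + (-4 + 2*0) = 9672 + (-4 + 0) = 9672 - 4 = 9668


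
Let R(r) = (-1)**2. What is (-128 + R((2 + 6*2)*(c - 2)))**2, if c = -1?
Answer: 16129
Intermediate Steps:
R(r) = 1
(-128 + R((2 + 6*2)*(c - 2)))**2 = (-128 + 1)**2 = (-127)**2 = 16129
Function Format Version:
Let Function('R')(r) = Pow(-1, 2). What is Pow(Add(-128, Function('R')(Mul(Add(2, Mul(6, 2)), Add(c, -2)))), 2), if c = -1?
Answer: 16129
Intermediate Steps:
Function('R')(r) = 1
Pow(Add(-128, Function('R')(Mul(Add(2, Mul(6, 2)), Add(c, -2)))), 2) = Pow(Add(-128, 1), 2) = Pow(-127, 2) = 16129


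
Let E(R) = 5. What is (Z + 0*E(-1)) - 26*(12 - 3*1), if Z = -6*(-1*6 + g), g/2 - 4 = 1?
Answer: -258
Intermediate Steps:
g = 10 (g = 8 + 2*1 = 8 + 2 = 10)
Z = -24 (Z = -6*(-1*6 + 10) = -6*(-6 + 10) = -6*4 = -24)
(Z + 0*E(-1)) - 26*(12 - 3*1) = (-24 + 0*5) - 26*(12 - 3*1) = (-24 + 0) - 26*(12 - 3) = -24 - 26*9 = -24 - 234 = -258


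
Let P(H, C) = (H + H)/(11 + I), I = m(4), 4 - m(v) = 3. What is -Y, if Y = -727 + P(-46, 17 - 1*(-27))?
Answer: 2204/3 ≈ 734.67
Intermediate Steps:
m(v) = 1 (m(v) = 4 - 1*3 = 4 - 3 = 1)
I = 1
P(H, C) = H/6 (P(H, C) = (H + H)/(11 + 1) = (2*H)/12 = (2*H)*(1/12) = H/6)
Y = -2204/3 (Y = -727 + (1/6)*(-46) = -727 - 23/3 = -2204/3 ≈ -734.67)
-Y = -1*(-2204/3) = 2204/3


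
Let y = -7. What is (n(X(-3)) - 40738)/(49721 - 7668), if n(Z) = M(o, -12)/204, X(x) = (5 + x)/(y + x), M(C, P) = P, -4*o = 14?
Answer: -692547/714901 ≈ -0.96873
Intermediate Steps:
o = -7/2 (o = -¼*14 = -7/2 ≈ -3.5000)
X(x) = (5 + x)/(-7 + x)
n(Z) = -1/17 (n(Z) = -12/204 = -12*1/204 = -1/17)
(n(X(-3)) - 40738)/(49721 - 7668) = (-1/17 - 40738)/(49721 - 7668) = -692547/17/42053 = -692547/17*1/42053 = -692547/714901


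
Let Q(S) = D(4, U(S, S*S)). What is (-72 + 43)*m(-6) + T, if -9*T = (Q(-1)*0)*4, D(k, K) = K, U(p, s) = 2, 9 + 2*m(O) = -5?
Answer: 203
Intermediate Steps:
m(O) = -7 (m(O) = -9/2 + (½)*(-5) = -9/2 - 5/2 = -7)
Q(S) = 2
T = 0 (T = -2*0*4/9 = -0*4 = -⅑*0 = 0)
(-72 + 43)*m(-6) + T = (-72 + 43)*(-7) + 0 = -29*(-7) + 0 = 203 + 0 = 203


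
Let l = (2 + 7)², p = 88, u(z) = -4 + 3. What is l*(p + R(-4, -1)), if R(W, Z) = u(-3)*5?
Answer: 6723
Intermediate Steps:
u(z) = -1
R(W, Z) = -5 (R(W, Z) = -1*5 = -5)
l = 81 (l = 9² = 81)
l*(p + R(-4, -1)) = 81*(88 - 5) = 81*83 = 6723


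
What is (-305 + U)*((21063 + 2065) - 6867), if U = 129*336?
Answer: 699857179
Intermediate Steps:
U = 43344
(-305 + U)*((21063 + 2065) - 6867) = (-305 + 43344)*((21063 + 2065) - 6867) = 43039*(23128 - 6867) = 43039*16261 = 699857179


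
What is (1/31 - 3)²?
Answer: 8464/961 ≈ 8.8075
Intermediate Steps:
(1/31 - 3)² = (-92/31)² = 8464/961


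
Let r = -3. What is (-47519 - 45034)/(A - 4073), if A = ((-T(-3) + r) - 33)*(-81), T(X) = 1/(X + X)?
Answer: 185106/2341 ≈ 79.071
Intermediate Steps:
T(X) = 1/(2*X)
A = 5805/2 (A = ((-1/(2*(-3)) - 3) - 33)*(-81) = ((-(-1)/(2*3) - 3) - 33)*(-81) = ((-1*(-⅙) - 3) - 33)*(-81) = ((⅙ - 3) - 33)*(-81) = (-17/6 - 33)*(-81) = -215/6*(-81) = 5805/2 ≈ 2902.5)
(-47519 - 45034)/(A - 4073) = (-47519 - 45034)/(5805/2 - 4073) = -92553/(-2341/2) = -92553*(-2/2341) = 185106/2341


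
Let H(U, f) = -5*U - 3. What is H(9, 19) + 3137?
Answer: 3089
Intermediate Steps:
H(U, f) = -3 - 5*U
H(9, 19) + 3137 = (-3 - 5*9) + 3137 = (-3 - 45) + 3137 = -48 + 3137 = 3089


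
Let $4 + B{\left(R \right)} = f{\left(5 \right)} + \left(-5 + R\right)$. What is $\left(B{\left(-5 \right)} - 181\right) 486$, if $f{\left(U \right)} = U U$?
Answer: $-82620$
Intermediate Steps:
$f{\left(U \right)} = U^{2}$
$B{\left(R \right)} = 16 + R$ ($B{\left(R \right)} = -4 + \left(5^{2} + \left(-5 + R\right)\right) = -4 + \left(25 + \left(-5 + R\right)\right) = -4 + \left(20 + R\right) = 16 + R$)
$\left(B{\left(-5 \right)} - 181\right) 486 = \left(\left(16 - 5\right) - 181\right) 486 = \left(11 - 181\right) 486 = \left(-170\right) 486 = -82620$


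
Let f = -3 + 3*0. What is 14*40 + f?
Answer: 557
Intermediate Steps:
f = -3 (f = -3 + 0 = -3)
14*40 + f = 14*40 - 3 = 560 - 3 = 557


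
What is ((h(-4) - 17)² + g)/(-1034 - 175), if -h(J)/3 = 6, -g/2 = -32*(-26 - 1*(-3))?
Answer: 19/93 ≈ 0.20430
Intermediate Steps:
g = -1472 (g = -(-64)*(-26 - 1*(-3)) = -(-64)*(-26 + 3) = -(-64)*(-23) = -2*736 = -1472)
h(J) = -18 (h(J) = -3*6 = -18)
((h(-4) - 17)² + g)/(-1034 - 175) = ((-18 - 17)² - 1472)/(-1034 - 175) = ((-35)² - 1472)/(-1209) = (1225 - 1472)*(-1/1209) = -247*(-1/1209) = 19/93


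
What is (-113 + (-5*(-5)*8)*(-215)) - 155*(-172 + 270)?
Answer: -58303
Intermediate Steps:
(-113 + (-5*(-5)*8)*(-215)) - 155*(-172 + 270) = (-113 + (25*8)*(-215)) - 155*98 = (-113 + 200*(-215)) - 15190 = (-113 - 43000) - 15190 = -43113 - 15190 = -58303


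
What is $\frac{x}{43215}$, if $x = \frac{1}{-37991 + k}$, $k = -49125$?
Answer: $- \frac{1}{3764717940} \approx -2.6562 \cdot 10^{-10}$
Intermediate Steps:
$x = - \frac{1}{87116}$ ($x = \frac{1}{-37991 - 49125} = \frac{1}{-87116} = - \frac{1}{87116} \approx -1.1479 \cdot 10^{-5}$)
$\frac{x}{43215} = - \frac{1}{87116 \cdot 43215} = \left(- \frac{1}{87116}\right) \frac{1}{43215} = - \frac{1}{3764717940}$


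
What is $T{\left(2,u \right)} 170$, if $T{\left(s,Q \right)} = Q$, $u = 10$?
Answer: $1700$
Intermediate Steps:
$T{\left(2,u \right)} 170 = 10 \cdot 170 = 1700$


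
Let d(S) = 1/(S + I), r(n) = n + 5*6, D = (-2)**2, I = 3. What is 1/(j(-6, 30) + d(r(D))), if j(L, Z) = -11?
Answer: -37/406 ≈ -0.091133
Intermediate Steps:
D = 4
r(n) = 30 + n (r(n) = n + 30 = 30 + n)
d(S) = 1/(3 + S) (d(S) = 1/(S + 3) = 1/(3 + S))
1/(j(-6, 30) + d(r(D))) = 1/(-11 + 1/(3 + (30 + 4))) = 1/(-11 + 1/(3 + 34)) = 1/(-11 + 1/37) = 1/(-406/37) = -37/406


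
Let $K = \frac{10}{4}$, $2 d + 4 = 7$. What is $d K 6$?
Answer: $\frac{45}{2} \approx 22.5$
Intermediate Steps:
$d = \frac{3}{2}$ ($d = -2 + \frac{1}{2} \cdot 7 = -2 + \frac{7}{2} = \frac{3}{2} \approx 1.5$)
$K = \frac{5}{2}$ ($K = 10 \cdot \frac{1}{4} = \frac{5}{2} \approx 2.5$)
$d K 6 = \frac{3}{2} \cdot \frac{5}{2} \cdot 6 = \frac{15}{4} \cdot 6 = \frac{45}{2}$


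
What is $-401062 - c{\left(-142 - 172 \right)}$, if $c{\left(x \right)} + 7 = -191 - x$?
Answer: $-401178$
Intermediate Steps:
$c{\left(x \right)} = -198 - x$ ($c{\left(x \right)} = -7 - \left(191 + x\right) = -198 - x$)
$-401062 - c{\left(-142 - 172 \right)} = -401062 - \left(-198 - \left(-142 - 172\right)\right) = -401062 - \left(-198 - -314\right) = -401062 - \left(-198 + 314\right) = -401062 - 116 = -401178$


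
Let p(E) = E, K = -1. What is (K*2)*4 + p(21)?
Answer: 13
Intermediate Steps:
(K*2)*4 + p(21) = -1*2*4 + 21 = -2*4 + 21 = -8 + 21 = 13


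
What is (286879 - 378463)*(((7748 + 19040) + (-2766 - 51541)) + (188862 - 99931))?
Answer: -5624356608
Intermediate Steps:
(286879 - 378463)*(((7748 + 19040) + (-2766 - 51541)) + (188862 - 99931)) = -91584*((26788 - 54307) + 88931) = -91584*(-27519 + 88931) = -91584*61412 = -5624356608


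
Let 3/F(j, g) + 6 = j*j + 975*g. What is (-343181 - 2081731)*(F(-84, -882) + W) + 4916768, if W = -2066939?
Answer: 356238568438847428/71075 ≈ 5.0122e+12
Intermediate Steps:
F(j, g) = 3/(-6 + j**2 + 975*g) (F(j, g) = 3/(-6 + (j*j + 975*g)) = 3/(-6 + (j**2 + 975*g)) = 3/(-6 + j**2 + 975*g))
(-343181 - 2081731)*(F(-84, -882) + W) + 4916768 = (-343181 - 2081731)*(3/(-6 + (-84)**2 + 975*(-882)) - 2066939) + 4916768 = -2424912*(3/(-6 + 7056 - 859950) - 2066939) + 4916768 = -2424912*(3/(-852900) - 2066939) + 4916768 = -2424912*(3*(-1/852900) - 2066939) + 4916768 = -2424912*(-1/284300 - 2066939) + 4916768 = -2424912*(-587630757701/284300) + 4916768 = 356238218979561828/71075 + 4916768 = 356238568438847428/71075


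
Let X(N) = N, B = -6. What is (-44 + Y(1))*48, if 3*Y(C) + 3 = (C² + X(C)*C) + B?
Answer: -2224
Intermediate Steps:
Y(C) = -3 + 2*C²/3 (Y(C) = -1 + ((C² + C*C) - 6)/3 = -1 + ((C² + C²) - 6)/3 = -1 + (2*C² - 6)/3 = -1 + (-6 + 2*C²)/3 = -1 + (-2 + 2*C²/3) = -3 + 2*C²/3)
(-44 + Y(1))*48 = (-44 + (-3 + (⅔)*1²))*48 = (-44 + (-3 + (⅔)*1))*48 = (-44 + (-3 + ⅔))*48 = (-44 - 7/3)*48 = -139/3*48 = -2224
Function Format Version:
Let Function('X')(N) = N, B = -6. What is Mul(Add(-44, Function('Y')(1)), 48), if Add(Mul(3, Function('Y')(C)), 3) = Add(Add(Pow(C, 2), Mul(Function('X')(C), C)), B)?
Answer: -2224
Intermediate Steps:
Function('Y')(C) = Add(-3, Mul(Rational(2, 3), Pow(C, 2))) (Function('Y')(C) = Add(-1, Mul(Rational(1, 3), Add(Add(Pow(C, 2), Mul(C, C)), -6))) = Add(-1, Mul(Rational(1, 3), Add(Add(Pow(C, 2), Pow(C, 2)), -6))) = Add(-1, Mul(Rational(1, 3), Add(Mul(2, Pow(C, 2)), -6))) = Add(-1, Mul(Rational(1, 3), Add(-6, Mul(2, Pow(C, 2))))) = Add(-1, Add(-2, Mul(Rational(2, 3), Pow(C, 2)))) = Add(-3, Mul(Rational(2, 3), Pow(C, 2))))
Mul(Add(-44, Function('Y')(1)), 48) = Mul(Add(-44, Add(-3, Mul(Rational(2, 3), Pow(1, 2)))), 48) = Mul(Add(-44, Add(-3, Mul(Rational(2, 3), 1))), 48) = Mul(Add(-44, Add(-3, Rational(2, 3))), 48) = Mul(Add(-44, Rational(-7, 3)), 48) = Mul(Rational(-139, 3), 48) = -2224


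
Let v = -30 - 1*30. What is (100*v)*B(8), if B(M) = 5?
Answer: -30000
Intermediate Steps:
v = -60 (v = -30 - 30 = -60)
(100*v)*B(8) = (100*(-60))*5 = -6000*5 = -30000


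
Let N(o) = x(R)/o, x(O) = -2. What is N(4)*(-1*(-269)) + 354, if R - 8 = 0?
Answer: 439/2 ≈ 219.50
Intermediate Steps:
R = 8 (R = 8 + 0 = 8)
N(o) = -2/o
N(4)*(-1*(-269)) + 354 = (-2/4)*(-1*(-269)) + 354 = -2*1/4*269 + 354 = -1/2*269 + 354 = -269/2 + 354 = 439/2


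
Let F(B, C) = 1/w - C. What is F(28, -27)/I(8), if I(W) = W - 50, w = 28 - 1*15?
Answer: -176/273 ≈ -0.64469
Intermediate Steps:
w = 13 (w = 28 - 15 = 13)
I(W) = -50 + W
F(B, C) = 1/13 - C
F(28, -27)/I(8) = (1/13 - 1*(-27))/(-50 + 8) = (1/13 + 27)/(-42) = (352/13)*(-1/42) = -176/273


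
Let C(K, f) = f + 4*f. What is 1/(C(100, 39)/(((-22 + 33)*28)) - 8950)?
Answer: -308/2756405 ≈ -0.00011174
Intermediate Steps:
C(K, f) = 5*f
1/(C(100, 39)/(((-22 + 33)*28)) - 8950) = 1/((5*39)/(((-22 + 33)*28)) - 8950) = 1/(195/((11*28)) - 8950) = 1/(195/308 - 8950) = 1/(-2756405/308) = -308/2756405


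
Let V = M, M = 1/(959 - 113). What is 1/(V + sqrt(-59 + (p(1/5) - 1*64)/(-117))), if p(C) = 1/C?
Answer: 10998/544262269 - 477144*I*sqrt(22243)/544262269 ≈ 2.0207e-5 - 0.13075*I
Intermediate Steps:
M = 1/846 ≈ 0.0011820
p(C) = 1/C
V = 1/846 ≈ 0.0011820
1/(V + sqrt(-59 + (p(1/5) - 1*64)/(-117))) = 1/(1/846 + sqrt(-59 + (1/(1/5) - 1*64)/(-117))) = 1/(1/846 + sqrt(-59 + (1/(1/5) - 64)*(-1/117))) = 1/(1/846 + sqrt(-59 + (5 - 64)*(-1/117))) = 1/(1/846 + sqrt(-59 - 59*(-1/117))) = 1/(1/846 + sqrt(-59 + 59/117)) = 1/(1/846 + sqrt(-6844/117)) = 1/(1/846 + 2*I*sqrt(22243)/39)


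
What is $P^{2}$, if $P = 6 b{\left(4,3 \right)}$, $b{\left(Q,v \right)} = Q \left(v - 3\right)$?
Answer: $0$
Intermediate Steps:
$b{\left(Q,v \right)} = Q \left(-3 + v\right)$
$P = 0$ ($P = 6 \cdot 4 \left(-3 + 3\right) = 6 \cdot 4 \cdot 0 = 6 \cdot 0 = 0$)
$P^{2} = 0^{2} = 0$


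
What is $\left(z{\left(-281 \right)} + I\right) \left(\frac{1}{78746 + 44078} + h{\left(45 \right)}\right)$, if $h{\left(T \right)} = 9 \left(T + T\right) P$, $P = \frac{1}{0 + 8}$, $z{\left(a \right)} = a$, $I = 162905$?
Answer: $\frac{252797605368}{15353} \approx 1.6466 \cdot 10^{7}$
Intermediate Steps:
$P = \frac{1}{8} \approx 0.125$
$h{\left(T \right)} = \frac{9 T}{4}$ ($h{\left(T \right)} = 9 \left(T + T\right) \frac{1}{8} = 9 \cdot 2 T \frac{1}{8} = 18 T \frac{1}{8} = \frac{9 T}{4}$)
$\left(z{\left(-281 \right)} + I\right) \left(\frac{1}{78746 + 44078} + h{\left(45 \right)}\right) = \left(-281 + 162905\right) \left(\frac{1}{78746 + 44078} + \frac{9}{4} \cdot 45\right) = 162624 \left(\frac{1}{122824} + \frac{405}{4}\right) = 162624 \cdot \frac{12435931}{122824} = \frac{252797605368}{15353}$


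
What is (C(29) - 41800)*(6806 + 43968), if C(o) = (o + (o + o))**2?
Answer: -1738044794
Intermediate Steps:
C(o) = 9*o**2 (C(o) = (o + 2*o)**2 = (3*o)**2 = 9*o**2)
(C(29) - 41800)*(6806 + 43968) = (9*29**2 - 41800)*(6806 + 43968) = (9*841 - 41800)*50774 = (7569 - 41800)*50774 = -34231*50774 = -1738044794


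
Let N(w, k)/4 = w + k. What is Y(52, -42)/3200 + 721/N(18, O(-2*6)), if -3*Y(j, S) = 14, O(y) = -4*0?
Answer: 144179/14400 ≈ 10.012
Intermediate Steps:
O(y) = 0
Y(j, S) = -14/3 (Y(j, S) = -⅓*14 = -14/3)
N(w, k) = 4*k + 4*w (N(w, k) = 4*(w + k) = 4*(k + w) = 4*k + 4*w)
Y(52, -42)/3200 + 721/N(18, O(-2*6)) = -14/3/3200 + 721/(4*0 + 4*18) = -14/3*1/3200 + 721/(0 + 72) = -7/4800 + 721/72 = 144179/14400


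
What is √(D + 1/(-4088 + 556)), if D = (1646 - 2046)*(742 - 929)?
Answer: √233282947917/1766 ≈ 273.50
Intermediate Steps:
D = 74800 (D = -400*(-187) = 74800)
√(D + 1/(-4088 + 556)) = √(74800 + 1/(-4088 + 556)) = √(74800 + 1/(-3532)) = √(74800 - 1/3532) = √(264193599/3532) = √233282947917/1766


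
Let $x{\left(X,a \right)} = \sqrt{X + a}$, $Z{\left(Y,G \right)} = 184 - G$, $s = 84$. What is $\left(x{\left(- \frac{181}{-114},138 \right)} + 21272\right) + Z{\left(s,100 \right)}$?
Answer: $21356 + \frac{\sqrt{1814082}}{114} \approx 21368.0$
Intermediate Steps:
$\left(x{\left(- \frac{181}{-114},138 \right)} + 21272\right) + Z{\left(s,100 \right)} = \left(\sqrt{- \frac{181}{-114} + 138} + 21272\right) + \left(184 - 100\right) = \left(\sqrt{\left(-181\right) \left(- \frac{1}{114}\right) + 138} + 21272\right) + \left(184 - 100\right) = \left(\sqrt{\frac{181}{114} + 138} + 21272\right) + 84 = \left(\sqrt{\frac{15913}{114}} + 21272\right) + 84 = \left(\frac{\sqrt{1814082}}{114} + 21272\right) + 84 = \left(21272 + \frac{\sqrt{1814082}}{114}\right) + 84 = 21356 + \frac{\sqrt{1814082}}{114}$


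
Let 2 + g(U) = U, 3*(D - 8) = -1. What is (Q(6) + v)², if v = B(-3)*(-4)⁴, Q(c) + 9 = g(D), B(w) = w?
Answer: 5354596/9 ≈ 5.9496e+5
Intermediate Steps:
D = 23/3 (D = 8 + (⅓)*(-1) = 8 - ⅓ = 23/3 ≈ 7.6667)
g(U) = -2 + U
Q(c) = -10/3 (Q(c) = -9 + (-2 + 23/3) = -9 + 17/3 = -10/3)
v = -768 (v = -3*(-4)⁴ = -3*256 = -768)
(Q(6) + v)² = (-10/3 - 768)² = (-2314/3)² = 5354596/9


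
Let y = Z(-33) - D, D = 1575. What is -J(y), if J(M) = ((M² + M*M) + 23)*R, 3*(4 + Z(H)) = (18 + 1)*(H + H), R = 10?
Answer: -79760410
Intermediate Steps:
Z(H) = -4 + 38*H/3 (Z(H) = -4 + ((18 + 1)*(H + H))/3 = -4 + (19*(2*H))/3 = -4 + (38*H)/3 = -4 + 38*H/3)
y = -1997 (y = (-4 + (38/3)*(-33)) - 1*1575 = (-4 - 418) - 1575 = -422 - 1575 = -1997)
J(M) = 230 + 20*M² (J(M) = ((M² + M*M) + 23)*10 = ((M² + M²) + 23)*10 = (2*M² + 23)*10 = (23 + 2*M²)*10 = 230 + 20*M²)
-J(y) = -(230 + 20*(-1997)²) = -(230 + 20*3988009) = -(230 + 79760180) = -1*79760410 = -79760410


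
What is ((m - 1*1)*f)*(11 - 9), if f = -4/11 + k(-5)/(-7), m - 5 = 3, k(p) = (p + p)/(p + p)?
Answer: -78/11 ≈ -7.0909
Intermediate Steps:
k(p) = 1 (k(p) = (2*p)/((2*p)) = (2*p)*(1/(2*p)) = 1)
m = 8 (m = 5 + 3 = 8)
f = -39/77 (f = -4/11 + 1/(-7) = -4*1/11 + 1*(-⅐) = -4/11 - ⅐ = -39/77 ≈ -0.50649)
((m - 1*1)*f)*(11 - 9) = ((8 - 1*1)*(-39/77))*(11 - 9) = ((8 - 1)*(-39/77))*2 = (7*(-39/77))*2 = -39/11*2 = -78/11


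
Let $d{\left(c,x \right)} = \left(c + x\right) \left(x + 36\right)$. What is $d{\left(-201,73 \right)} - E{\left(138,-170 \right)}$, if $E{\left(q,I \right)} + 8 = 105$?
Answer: $-14049$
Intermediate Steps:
$d{\left(c,x \right)} = \left(36 + x\right) \left(c + x\right)$ ($d{\left(c,x \right)} = \left(c + x\right) \left(36 + x\right) = \left(36 + x\right) \left(c + x\right)$)
$E{\left(q,I \right)} = 97$ ($E{\left(q,I \right)} = -8 + 105 = 97$)
$d{\left(-201,73 \right)} - E{\left(138,-170 \right)} = \left(73^{2} + 36 \left(-201\right) + 36 \cdot 73 - 14673\right) - 97 = \left(5329 - 7236 + 2628 - 14673\right) - 97 = -13952 - 97 = -14049$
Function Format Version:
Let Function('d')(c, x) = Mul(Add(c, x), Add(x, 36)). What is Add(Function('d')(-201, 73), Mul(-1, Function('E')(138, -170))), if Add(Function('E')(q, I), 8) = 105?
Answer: -14049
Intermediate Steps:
Function('d')(c, x) = Mul(Add(36, x), Add(c, x)) (Function('d')(c, x) = Mul(Add(c, x), Add(36, x)) = Mul(Add(36, x), Add(c, x)))
Function('E')(q, I) = 97 (Function('E')(q, I) = Add(-8, 105) = 97)
Add(Function('d')(-201, 73), Mul(-1, Function('E')(138, -170))) = Add(Add(Pow(73, 2), Mul(36, -201), Mul(36, 73), Mul(-201, 73)), Mul(-1, 97)) = Add(Add(5329, -7236, 2628, -14673), -97) = Add(-13952, -97) = -14049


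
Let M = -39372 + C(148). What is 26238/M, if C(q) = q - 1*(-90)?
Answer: -13119/19567 ≈ -0.67047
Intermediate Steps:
C(q) = 90 + q (C(q) = q + 90 = 90 + q)
M = -39134 (M = -39372 + (90 + 148) = -39372 + 238 = -39134)
26238/M = 26238/(-39134) = 26238*(-1/39134) = -13119/19567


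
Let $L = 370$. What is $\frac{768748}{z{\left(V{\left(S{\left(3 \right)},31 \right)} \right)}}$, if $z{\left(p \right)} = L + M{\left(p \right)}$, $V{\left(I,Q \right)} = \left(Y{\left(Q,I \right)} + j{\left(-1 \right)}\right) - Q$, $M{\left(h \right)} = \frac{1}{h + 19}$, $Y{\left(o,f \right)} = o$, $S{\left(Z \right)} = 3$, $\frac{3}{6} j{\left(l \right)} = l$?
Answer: $\frac{13068716}{6291} \approx 2077.4$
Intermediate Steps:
$j{\left(l \right)} = 2 l$
$M{\left(h \right)} = \frac{1}{19 + h}$
$V{\left(I,Q \right)} = -2$ ($V{\left(I,Q \right)} = \left(Q + 2 \left(-1\right)\right) - Q = \left(Q - 2\right) - Q = \left(-2 + Q\right) - Q = -2$)
$z{\left(p \right)} = 370 + \frac{1}{19 + p}$
$\frac{768748}{z{\left(V{\left(S{\left(3 \right)},31 \right)} \right)}} = \frac{768748}{\frac{1}{19 - 2} \left(7031 + 370 \left(-2\right)\right)} = \frac{768748}{\frac{1}{17} \left(7031 - 740\right)} = \frac{768748}{\frac{1}{17} \cdot 6291} = \frac{768748}{\frac{6291}{17}} = 768748 \cdot \frac{17}{6291} = \frac{13068716}{6291}$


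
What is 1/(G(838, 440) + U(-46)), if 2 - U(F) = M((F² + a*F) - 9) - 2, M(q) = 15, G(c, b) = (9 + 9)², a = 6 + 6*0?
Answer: 1/313 ≈ 0.0031949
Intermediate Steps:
a = 6 (a = 6 + 0 = 6)
G(c, b) = 324 (G(c, b) = 18² = 324)
U(F) = -11 (U(F) = 2 - (15 - 2) = 2 - 1*13 = 2 - 13 = -11)
1/(G(838, 440) + U(-46)) = 1/(324 - 11) = 1/313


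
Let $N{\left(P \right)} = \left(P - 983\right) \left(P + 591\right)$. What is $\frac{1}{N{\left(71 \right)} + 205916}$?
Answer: $- \frac{1}{397828} \approx -2.5137 \cdot 10^{-6}$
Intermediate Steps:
$N{\left(P \right)} = \left(-983 + P\right) \left(591 + P\right)$
$\frac{1}{N{\left(71 \right)} + 205916} = \frac{1}{\left(-580953 + 71^{2} - 27832\right) + 205916} = \frac{1}{\left(-580953 + 5041 - 27832\right) + 205916} = \frac{1}{-603744 + 205916} = \frac{1}{-397828} = - \frac{1}{397828}$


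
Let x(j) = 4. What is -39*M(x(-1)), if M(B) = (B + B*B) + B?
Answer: -936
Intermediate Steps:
M(B) = B² + 2*B (M(B) = (B + B²) + B = B² + 2*B)
-39*M(x(-1)) = -156*(2 + 4) = -156*6 = -39*24 = -936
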